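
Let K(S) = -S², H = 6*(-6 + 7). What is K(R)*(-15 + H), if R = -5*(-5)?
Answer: 5625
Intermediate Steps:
R = 25
H = 6 (H = 6*1 = 6)
K(R)*(-15 + H) = (-1*25²)*(-15 + 6) = -1*625*(-9) = -625*(-9) = 5625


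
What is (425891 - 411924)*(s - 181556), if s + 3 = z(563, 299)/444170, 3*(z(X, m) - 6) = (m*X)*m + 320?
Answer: -3378321897796363/1332510 ≈ -2.5353e+9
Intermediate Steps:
z(X, m) = 338/3 + X*m**2/3 (z(X, m) = 6 + ((m*X)*m + 320)/3 = 6 + ((X*m)*m + 320)/3 = 6 + (X*m**2 + 320)/3 = 6 + (320 + X*m**2)/3 = 6 + (320/3 + X*m**2/3) = 338/3 + X*m**2/3)
s = 46335571/1332510 (s = -3 + (338/3 + (1/3)*563*299**2)/444170 = -3 + (338/3 + (1/3)*563*89401)*(1/444170) = -3 + (338/3 + 50332763/3)*(1/444170) = -3 + (50333101/3)*(1/444170) = -3 + 50333101/1332510 = 46335571/1332510 ≈ 34.773)
(425891 - 411924)*(s - 181556) = (425891 - 411924)*(46335571/1332510 - 181556) = 13967*(-241878849989/1332510) = -3378321897796363/1332510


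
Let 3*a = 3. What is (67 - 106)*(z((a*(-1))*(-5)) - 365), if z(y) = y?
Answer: 14040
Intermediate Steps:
a = 1 (a = (1/3)*3 = 1)
(67 - 106)*(z((a*(-1))*(-5)) - 365) = (67 - 106)*((1*(-1))*(-5) - 365) = -39*(-1*(-5) - 365) = -39*(5 - 365) = -39*(-360) = 14040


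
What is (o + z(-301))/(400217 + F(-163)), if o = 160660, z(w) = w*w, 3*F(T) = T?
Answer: 753783/1200488 ≈ 0.62790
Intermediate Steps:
F(T) = T/3
z(w) = w²
(o + z(-301))/(400217 + F(-163)) = (160660 + (-301)²)/(400217 + (⅓)*(-163)) = (160660 + 90601)/(400217 - 163/3) = 251261/(1200488/3) = 251261*(3/1200488) = 753783/1200488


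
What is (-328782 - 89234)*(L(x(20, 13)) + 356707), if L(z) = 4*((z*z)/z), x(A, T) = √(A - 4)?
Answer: -149115921568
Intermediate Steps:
x(A, T) = √(-4 + A)
L(z) = 4*z (L(z) = 4*(z²/z) = 4*z)
(-328782 - 89234)*(L(x(20, 13)) + 356707) = (-328782 - 89234)*(4*√(-4 + 20) + 356707) = -418016*(4*√16 + 356707) = -418016*(4*4 + 356707) = -418016*(16 + 356707) = -418016*356723 = -149115921568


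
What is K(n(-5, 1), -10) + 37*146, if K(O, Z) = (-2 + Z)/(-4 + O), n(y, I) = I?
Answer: 5406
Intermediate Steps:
K(O, Z) = (-2 + Z)/(-4 + O)
K(n(-5, 1), -10) + 37*146 = (-2 - 10)/(-4 + 1) + 37*146 = -12/(-3) + 5402 = -⅓*(-12) + 5402 = 4 + 5402 = 5406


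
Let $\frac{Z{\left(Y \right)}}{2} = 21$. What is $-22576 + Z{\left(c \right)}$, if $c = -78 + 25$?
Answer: $-22534$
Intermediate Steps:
$c = -53$
$Z{\left(Y \right)} = 42$ ($Z{\left(Y \right)} = 2 \cdot 21 = 42$)
$-22576 + Z{\left(c \right)} = -22576 + 42 = -22534$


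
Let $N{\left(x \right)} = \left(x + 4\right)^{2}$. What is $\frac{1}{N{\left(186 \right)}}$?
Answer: $\frac{1}{36100} \approx 2.7701 \cdot 10^{-5}$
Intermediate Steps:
$N{\left(x \right)} = \left(4 + x\right)^{2}$
$\frac{1}{N{\left(186 \right)}} = \frac{1}{\left(4 + 186\right)^{2}} = \frac{1}{190^{2}} = \frac{1}{36100}$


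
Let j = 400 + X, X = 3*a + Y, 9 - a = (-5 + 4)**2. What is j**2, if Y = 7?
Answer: 185761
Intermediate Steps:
a = 8 (a = 9 - (-5 + 4)**2 = 9 - 1*(-1)**2 = 9 - 1*1 = 9 - 1 = 8)
X = 31 (X = 3*8 + 7 = 24 + 7 = 31)
j = 431 (j = 400 + 31 = 431)
j**2 = 431**2 = 185761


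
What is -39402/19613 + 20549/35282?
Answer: -89741257/62907806 ≈ -1.4266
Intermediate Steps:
-39402/19613 + 20549/35282 = -39402*1/19613 + 20549*(1/35282) = -3582/1783 + 20549/35282 = -89741257/62907806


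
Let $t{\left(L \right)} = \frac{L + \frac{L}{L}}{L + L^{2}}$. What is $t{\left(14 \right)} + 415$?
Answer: $\frac{5811}{14} \approx 415.07$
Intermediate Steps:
$t{\left(L \right)} = \frac{1 + L}{L + L^{2}}$ ($t{\left(L \right)} = \frac{L + 1}{L + L^{2}} = \frac{1 + L}{L + L^{2}}$)
$t{\left(14 \right)} + 415 = \frac{1}{14} + 415 = \frac{5811}{14}$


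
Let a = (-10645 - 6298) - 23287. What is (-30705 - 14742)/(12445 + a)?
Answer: 45447/27785 ≈ 1.6357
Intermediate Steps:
a = -40230 (a = -16943 - 23287 = -40230)
(-30705 - 14742)/(12445 + a) = (-30705 - 14742)/(12445 - 40230) = -45447/(-27785) = -45447*(-1/27785) = 45447/27785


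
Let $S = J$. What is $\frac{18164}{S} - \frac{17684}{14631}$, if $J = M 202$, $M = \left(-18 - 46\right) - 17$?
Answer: $- \frac{92517182}{39898737} \approx -2.3188$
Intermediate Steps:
$M = -81$ ($M = -64 - 17 = -81$)
$J = -16362$ ($J = \left(-81\right) 202 = -16362$)
$S = -16362$
$\frac{18164}{S} - \frac{17684}{14631} = \frac{18164}{-16362} - \frac{17684}{14631} = 18164 \left(- \frac{1}{16362}\right) - \frac{17684}{14631} = - \frac{9082}{8181} - \frac{17684}{14631} = - \frac{92517182}{39898737}$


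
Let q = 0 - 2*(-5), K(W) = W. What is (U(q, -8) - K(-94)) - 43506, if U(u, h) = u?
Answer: -43402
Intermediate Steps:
q = 10 (q = 0 + 10 = 10)
(U(q, -8) - K(-94)) - 43506 = (10 - 1*(-94)) - 43506 = (10 + 94) - 43506 = 104 - 43506 = -43402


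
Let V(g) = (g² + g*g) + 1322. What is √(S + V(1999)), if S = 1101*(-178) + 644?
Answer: √7797990 ≈ 2792.5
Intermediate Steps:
V(g) = 1322 + 2*g² (V(g) = (g² + g²) + 1322 = 2*g² + 1322 = 1322 + 2*g²)
S = -195334 (S = -195978 + 644 = -195334)
√(S + V(1999)) = √(-195334 + (1322 + 2*1999²)) = √(-195334 + (1322 + 2*3996001)) = √(-195334 + (1322 + 7992002)) = √(-195334 + 7993324) = √7797990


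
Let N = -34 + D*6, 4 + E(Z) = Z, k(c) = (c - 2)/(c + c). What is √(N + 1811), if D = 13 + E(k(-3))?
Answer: 6*√51 ≈ 42.849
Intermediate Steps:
k(c) = (-2 + c)/(2*c) (k(c) = (-2 + c)/((2*c)) = (-2 + c)*(1/(2*c)) = (-2 + c)/(2*c))
E(Z) = -4 + Z
D = 59/6 (D = 13 + (-4 + (½)*(-2 - 3)/(-3)) = 13 + (-4 + (½)*(-⅓)*(-5)) = 13 + (-4 + ⅚) = 13 - 19/6 = 59/6 ≈ 9.8333)
N = 25 (N = -34 + (59/6)*6 = -34 + 59 = 25)
√(N + 1811) = √(25 + 1811) = √1836 = 6*√51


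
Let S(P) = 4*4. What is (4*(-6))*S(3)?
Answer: -384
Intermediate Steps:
S(P) = 16
(4*(-6))*S(3) = (4*(-6))*16 = -24*16 = -384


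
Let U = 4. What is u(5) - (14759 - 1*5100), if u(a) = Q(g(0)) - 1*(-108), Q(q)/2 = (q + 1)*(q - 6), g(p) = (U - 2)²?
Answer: -9571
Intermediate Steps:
g(p) = 4 (g(p) = (4 - 2)² = 2² = 4)
Q(q) = 2*(1 + q)*(-6 + q) (Q(q) = 2*((q + 1)*(q - 6)) = 2*((1 + q)*(-6 + q)) = 2*(1 + q)*(-6 + q))
u(a) = 88 (u(a) = (-12 - 10*4 + 2*4²) - 1*(-108) = (-12 - 40 + 2*16) + 108 = (-12 - 40 + 32) + 108 = -20 + 108 = 88)
u(5) - (14759 - 1*5100) = 88 - (14759 - 1*5100) = 88 - (14759 - 5100) = 88 - 1*9659 = 88 - 9659 = -9571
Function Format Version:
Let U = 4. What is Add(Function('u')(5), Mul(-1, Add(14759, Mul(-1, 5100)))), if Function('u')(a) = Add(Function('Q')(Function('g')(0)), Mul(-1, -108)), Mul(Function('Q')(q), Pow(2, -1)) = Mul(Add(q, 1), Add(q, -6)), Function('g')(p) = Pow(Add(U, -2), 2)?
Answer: -9571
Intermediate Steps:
Function('g')(p) = 4 (Function('g')(p) = Pow(Add(4, -2), 2) = Pow(2, 2) = 4)
Function('Q')(q) = Mul(2, Add(1, q), Add(-6, q)) (Function('Q')(q) = Mul(2, Mul(Add(q, 1), Add(q, -6))) = Mul(2, Mul(Add(1, q), Add(-6, q))) = Mul(2, Add(1, q), Add(-6, q)))
Function('u')(a) = 88 (Function('u')(a) = Add(Add(-12, Mul(-10, 4), Mul(2, Pow(4, 2))), Mul(-1, -108)) = Add(Add(-12, -40, Mul(2, 16)), 108) = Add(Add(-12, -40, 32), 108) = Add(-20, 108) = 88)
Add(Function('u')(5), Mul(-1, Add(14759, Mul(-1, 5100)))) = Add(88, Mul(-1, Add(14759, Mul(-1, 5100)))) = Add(88, Mul(-1, Add(14759, -5100))) = Add(88, Mul(-1, 9659)) = Add(88, -9659) = -9571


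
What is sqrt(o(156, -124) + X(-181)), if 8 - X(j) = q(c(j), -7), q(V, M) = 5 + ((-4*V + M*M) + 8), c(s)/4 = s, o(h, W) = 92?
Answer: I*sqrt(2858) ≈ 53.46*I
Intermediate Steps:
c(s) = 4*s
q(V, M) = 13 + M**2 - 4*V (q(V, M) = 5 + ((-4*V + M**2) + 8) = 5 + ((M**2 - 4*V) + 8) = 5 + (8 + M**2 - 4*V) = 13 + M**2 - 4*V)
X(j) = -54 + 16*j (X(j) = 8 - (13 + (-7)**2 - 16*j) = 8 - (13 + 49 - 16*j) = 8 - (62 - 16*j) = 8 + (-62 + 16*j) = -54 + 16*j)
sqrt(o(156, -124) + X(-181)) = sqrt(92 + (-54 + 16*(-181))) = sqrt(92 + (-54 - 2896)) = sqrt(92 - 2950) = sqrt(-2858) = I*sqrt(2858)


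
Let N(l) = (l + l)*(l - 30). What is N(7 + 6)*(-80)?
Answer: 35360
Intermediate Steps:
N(l) = 2*l*(-30 + l) (N(l) = (2*l)*(-30 + l) = 2*l*(-30 + l))
N(7 + 6)*(-80) = (2*(7 + 6)*(-30 + (7 + 6)))*(-80) = (2*13*(-30 + 13))*(-80) = (2*13*(-17))*(-80) = -442*(-80) = 35360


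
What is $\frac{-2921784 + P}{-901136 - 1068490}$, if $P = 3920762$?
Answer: $- \frac{499489}{984813} \approx -0.50719$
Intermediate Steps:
$\frac{-2921784 + P}{-901136 - 1068490} = \frac{-2921784 + 3920762}{-901136 - 1068490} = \frac{998978}{-1969626} = 998978 \left(- \frac{1}{1969626}\right) = - \frac{499489}{984813}$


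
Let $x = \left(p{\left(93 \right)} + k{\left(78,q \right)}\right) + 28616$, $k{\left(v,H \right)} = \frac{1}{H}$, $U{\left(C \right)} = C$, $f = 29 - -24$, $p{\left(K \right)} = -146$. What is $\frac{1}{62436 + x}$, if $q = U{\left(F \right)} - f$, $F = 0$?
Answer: $\frac{53}{4818017} \approx 1.1 \cdot 10^{-5}$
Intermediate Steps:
$f = 53$ ($f = 29 + 24 = 53$)
$q = -53$ ($q = 0 - 53 = -53$)
$x = \frac{1508909}{53}$ ($x = \left(-146 + \frac{1}{-53}\right) + 28616 = \left(-146 - \frac{1}{53}\right) + 28616 = - \frac{7739}{53} + 28616 = \frac{1508909}{53} \approx 28470.0$)
$\frac{1}{62436 + x} = \frac{1}{62436 + \frac{1508909}{53}} = \frac{1}{\frac{4818017}{53}} = \frac{53}{4818017}$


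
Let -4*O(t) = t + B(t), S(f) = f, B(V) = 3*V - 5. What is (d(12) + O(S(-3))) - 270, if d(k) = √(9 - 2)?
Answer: -1063/4 + √7 ≈ -263.10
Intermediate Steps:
B(V) = -5 + 3*V
d(k) = √7
O(t) = 5/4 - t (O(t) = -(t + (-5 + 3*t))/4 = -(-5 + 4*t)/4 = 5/4 - t)
(d(12) + O(S(-3))) - 270 = (√7 + (5/4 - 1*(-3))) - 270 = (√7 + (5/4 + 3)) - 270 = (√7 + 17/4) - 270 = (17/4 + √7) - 270 = -1063/4 + √7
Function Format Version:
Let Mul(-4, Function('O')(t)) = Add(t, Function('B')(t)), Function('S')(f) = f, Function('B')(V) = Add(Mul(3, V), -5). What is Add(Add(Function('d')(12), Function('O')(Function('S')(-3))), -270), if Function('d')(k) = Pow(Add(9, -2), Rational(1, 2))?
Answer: Add(Rational(-1063, 4), Pow(7, Rational(1, 2))) ≈ -263.10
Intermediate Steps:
Function('B')(V) = Add(-5, Mul(3, V))
Function('d')(k) = Pow(7, Rational(1, 2))
Function('O')(t) = Add(Rational(5, 4), Mul(-1, t)) (Function('O')(t) = Mul(Rational(-1, 4), Add(t, Add(-5, Mul(3, t)))) = Mul(Rational(-1, 4), Add(-5, Mul(4, t))) = Add(Rational(5, 4), Mul(-1, t)))
Add(Add(Function('d')(12), Function('O')(Function('S')(-3))), -270) = Add(Add(Pow(7, Rational(1, 2)), Add(Rational(5, 4), Mul(-1, -3))), -270) = Add(Add(Pow(7, Rational(1, 2)), Add(Rational(5, 4), 3)), -270) = Add(Add(Pow(7, Rational(1, 2)), Rational(17, 4)), -270) = Add(Add(Rational(17, 4), Pow(7, Rational(1, 2))), -270) = Add(Rational(-1063, 4), Pow(7, Rational(1, 2)))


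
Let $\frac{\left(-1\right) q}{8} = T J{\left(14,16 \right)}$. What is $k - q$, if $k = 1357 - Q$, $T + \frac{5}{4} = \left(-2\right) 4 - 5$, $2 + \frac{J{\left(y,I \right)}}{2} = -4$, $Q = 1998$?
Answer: $727$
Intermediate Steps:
$J{\left(y,I \right)} = -12$ ($J{\left(y,I \right)} = -4 + 2 \left(-4\right) = -4 - 8 = -12$)
$T = - \frac{57}{4}$ ($T = - \frac{5}{4} - 13 = - \frac{57}{4} \approx -14.25$)
$k = -641$ ($k = 1357 - 1998 = -641$)
$q = -1368$ ($q = - 8 \left(\left(- \frac{57}{4}\right) \left(-12\right)\right) = \left(-8\right) 171 = -1368$)
$k - q = -641 - -1368 = -641 + 1368 = 727$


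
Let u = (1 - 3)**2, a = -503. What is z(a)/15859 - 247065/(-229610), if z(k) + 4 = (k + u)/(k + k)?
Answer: 197045184138/183161664997 ≈ 1.0758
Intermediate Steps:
u = 4 (u = (-2)**2 = 4)
z(k) = -4 + (4 + k)/(2*k) (z(k) = -4 + (k + 4)/(k + k) = -4 + (4 + k)/((2*k)) = -4 + (4 + k)*(1/(2*k)) = -4 + (4 + k)/(2*k))
z(a)/15859 - 247065/(-229610) = (-7/2 + 2/(-503))/15859 - 247065/(-229610) = (-7/2 + 2*(-1/503))*(1/15859) - 247065*(-1/229610) = (-7/2 - 2/503)*(1/15859) + 49413/45922 = -3525/1006*1/15859 + 49413/45922 = -3525/15954154 + 49413/45922 = 197045184138/183161664997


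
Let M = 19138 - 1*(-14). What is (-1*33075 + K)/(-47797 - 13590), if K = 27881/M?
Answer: 90489217/167954832 ≈ 0.53877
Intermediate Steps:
M = 19152 (M = 19138 + 14 = 19152)
K = 3983/2736 (K = 27881/19152 = 27881*(1/19152) = 3983/2736 ≈ 1.4558)
(-1*33075 + K)/(-47797 - 13590) = (-1*33075 + 3983/2736)/(-47797 - 13590) = (-33075 + 3983/2736)/(-61387) = -90489217/2736*(-1/61387) = 90489217/167954832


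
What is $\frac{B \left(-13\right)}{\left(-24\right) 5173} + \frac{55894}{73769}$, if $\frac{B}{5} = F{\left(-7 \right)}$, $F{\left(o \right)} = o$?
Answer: $\frac{986540999}{1308366984} \approx 0.75402$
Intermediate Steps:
$B = -35$ ($B = 5 \left(-7\right) = -35$)
$\frac{B \left(-13\right)}{\left(-24\right) 5173} + \frac{55894}{73769} = \frac{\left(-35\right) \left(-13\right)}{\left(-24\right) 5173} + \frac{55894}{73769} = \frac{455}{-124152} + 55894 \cdot \frac{1}{73769} = 455 \left(- \frac{1}{124152}\right) + \frac{55894}{73769} = - \frac{65}{17736} + \frac{55894}{73769} = \frac{986540999}{1308366984}$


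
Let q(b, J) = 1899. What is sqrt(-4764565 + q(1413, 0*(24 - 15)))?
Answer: I*sqrt(4762666) ≈ 2182.4*I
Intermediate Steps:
sqrt(-4764565 + q(1413, 0*(24 - 15))) = sqrt(-4764565 + 1899) = sqrt(-4762666) = I*sqrt(4762666)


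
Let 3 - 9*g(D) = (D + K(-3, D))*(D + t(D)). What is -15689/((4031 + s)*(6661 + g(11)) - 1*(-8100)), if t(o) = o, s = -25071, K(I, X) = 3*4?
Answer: 141201/1250670940 ≈ 0.00011290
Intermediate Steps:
K(I, X) = 12
g(D) = 1/3 - 2*D*(12 + D)/9 (g(D) = 1/3 - (D + 12)*(D + D)/9 = 1/3 - (12 + D)*2*D/9 = 1/3 - 2*D*(12 + D)/9)
-15689/((4031 + s)*(6661 + g(11)) - 1*(-8100)) = -15689/((4031 - 25071)*(6661 + (1/3 - 8/3*11 - 2/9*11**2)) - 1*(-8100)) = -15689/(-21040*(6661 + (1/3 - 88/3 - 2/9*121)) + 8100) = -15689/(-21040*(6661 + (1/3 - 88/3 - 242/9)) + 8100) = -15689/(-21040*(6661 - 503/9) + 8100) = -15689/(-21040*59446/9 + 8100) = -15689/(-1250743840/9 + 8100) = -15689/(-1250670940/9) = -15689*(-9/1250670940) = 141201/1250670940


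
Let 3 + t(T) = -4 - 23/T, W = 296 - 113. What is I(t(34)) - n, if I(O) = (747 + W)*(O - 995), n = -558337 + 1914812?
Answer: -38912390/17 ≈ -2.2890e+6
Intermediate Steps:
W = 183
n = 1356475
t(T) = -7 - 23/T (t(T) = -3 + (-4 - 23/T) = -7 - 23/T)
I(O) = -925350 + 930*O (I(O) = (747 + 183)*(O - 995) = 930*(-995 + O) = -925350 + 930*O)
I(t(34)) - n = (-925350 + 930*(-7 - 23/34)) - 1*1356475 = (-925350 + 930*(-7 - 23*1/34)) - 1356475 = (-925350 + 930*(-7 - 23/34)) - 1356475 = (-925350 + 930*(-261/34)) - 1356475 = (-925350 - 121365/17) - 1356475 = -15852315/17 - 1356475 = -38912390/17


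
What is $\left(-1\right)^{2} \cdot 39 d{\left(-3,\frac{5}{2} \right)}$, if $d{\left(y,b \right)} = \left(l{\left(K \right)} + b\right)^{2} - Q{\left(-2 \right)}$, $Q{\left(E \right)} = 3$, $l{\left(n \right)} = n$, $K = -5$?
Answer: $\frac{507}{4} \approx 126.75$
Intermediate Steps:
$d{\left(y,b \right)} = -3 + \left(-5 + b\right)^{2}$ ($d{\left(y,b \right)} = \left(-5 + b\right)^{2} - 3 = -3 + \left(-5 + b\right)^{2}$)
$\left(-1\right)^{2} \cdot 39 d{\left(-3,\frac{5}{2} \right)} = \left(-1\right)^{2} \cdot 39 \left(-3 + \left(-5 + \frac{5}{2}\right)^{2}\right) = 1 \cdot 39 \left(-3 + \left(-5 + 5 \cdot \frac{1}{2}\right)^{2}\right) = 39 \left(-3 + \left(-5 + \frac{5}{2}\right)^{2}\right) = 39 \left(-3 + \left(- \frac{5}{2}\right)^{2}\right) = 39 \left(-3 + \frac{25}{4}\right) = 39 \cdot \frac{13}{4} = \frac{507}{4}$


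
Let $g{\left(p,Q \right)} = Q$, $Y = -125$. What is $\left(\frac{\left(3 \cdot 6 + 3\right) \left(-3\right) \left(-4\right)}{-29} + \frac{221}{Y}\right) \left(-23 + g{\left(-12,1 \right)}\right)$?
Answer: $\frac{833998}{3625} \approx 230.07$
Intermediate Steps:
$\left(\frac{\left(3 \cdot 6 + 3\right) \left(-3\right) \left(-4\right)}{-29} + \frac{221}{Y}\right) \left(-23 + g{\left(-12,1 \right)}\right) = \left(\frac{\left(3 \cdot 6 + 3\right) \left(-3\right) \left(-4\right)}{-29} + \frac{221}{-125}\right) \left(-23 + 1\right) = \left(\left(18 + 3\right) \left(-3\right) \left(-4\right) \left(- \frac{1}{29}\right) + 221 \left(- \frac{1}{125}\right)\right) \left(-22\right) = \left(21 \left(-3\right) \left(-4\right) \left(- \frac{1}{29}\right) - \frac{221}{125}\right) \left(-22\right) = \left(\left(-63\right) \left(-4\right) \left(- \frac{1}{29}\right) - \frac{221}{125}\right) \left(-22\right) = \left(252 \left(- \frac{1}{29}\right) - \frac{221}{125}\right) \left(-22\right) = \left(- \frac{252}{29} - \frac{221}{125}\right) \left(-22\right) = \left(- \frac{37909}{3625}\right) \left(-22\right) = \frac{833998}{3625}$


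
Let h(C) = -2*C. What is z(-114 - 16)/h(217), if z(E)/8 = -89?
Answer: 356/217 ≈ 1.6406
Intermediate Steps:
z(E) = -712 (z(E) = 8*(-89) = -712)
z(-114 - 16)/h(217) = -712/((-2*217)) = -712/(-434) = -712*(-1/434) = 356/217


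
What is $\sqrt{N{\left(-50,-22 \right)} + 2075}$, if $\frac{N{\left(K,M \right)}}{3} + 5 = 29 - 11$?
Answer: $\sqrt{2114} \approx 45.978$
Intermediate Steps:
$N{\left(K,M \right)} = 39$ ($N{\left(K,M \right)} = -15 + 3 \left(29 - 11\right) = -15 + 3 \cdot 18 = -15 + 54 = 39$)
$\sqrt{N{\left(-50,-22 \right)} + 2075} = \sqrt{39 + 2075} = \sqrt{2114}$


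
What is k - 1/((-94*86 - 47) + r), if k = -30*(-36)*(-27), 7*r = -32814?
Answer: -2616555953/89731 ≈ -29160.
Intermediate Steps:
r = -32814/7 (r = (1/7)*(-32814) = -32814/7 ≈ -4687.7)
k = -29160 (k = 1080*(-27) = -29160)
k - 1/((-94*86 - 47) + r) = -29160 - 1/((-94*86 - 47) - 32814/7) = -29160 - 1/((-8084 - 47) - 32814/7) = -29160 - 1/(-8131 - 32814/7) = -29160 - 1/(-89731/7) = -29160 - 1*(-7/89731) = -29160 + 7/89731 = -2616555953/89731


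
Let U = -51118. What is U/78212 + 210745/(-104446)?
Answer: -2727732321/1021116319 ≈ -2.6713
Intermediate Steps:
U/78212 + 210745/(-104446) = -51118/78212 + 210745/(-104446) = -51118*1/78212 + 210745*(-1/104446) = -25559/39106 - 210745/104446 = -2727732321/1021116319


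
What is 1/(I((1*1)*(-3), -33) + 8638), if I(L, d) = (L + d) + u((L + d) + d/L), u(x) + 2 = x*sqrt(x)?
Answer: 344/2959025 + I/591805 ≈ 0.00011625 + 1.6897e-6*I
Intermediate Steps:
u(x) = -2 + x**(3/2) (u(x) = -2 + x*sqrt(x) = -2 + x**(3/2))
I(L, d) = -2 + L + d + (L + d + d/L)**(3/2) (I(L, d) = (L + d) + (-2 + ((L + d) + d/L)**(3/2)) = (L + d) + (-2 + (L + d + d/L)**(3/2)) = -2 + L + d + (L + d + d/L)**(3/2))
1/(I((1*1)*(-3), -33) + 8638) = 1/((-2 + (1*1)*(-3) - 33 + ((1*1)*(-3) - 33 - 33/((1*1)*(-3)))**(3/2)) + 8638) = 1/((-2 + 1*(-3) - 33 + (1*(-3) - 33 - 33/(1*(-3)))**(3/2)) + 8638) = 1/((-2 - 3 - 33 + (-3 - 33 - 33/(-3))**(3/2)) + 8638) = 1/((-2 - 3 - 33 + (-3 - 33 - 33*(-1/3))**(3/2)) + 8638) = 1/((-2 - 3 - 33 + (-3 - 33 + 11)**(3/2)) + 8638) = 1/((-2 - 3 - 33 + (-25)**(3/2)) + 8638) = 1/((-2 - 3 - 33 - 125*I) + 8638) = 1/((-38 - 125*I) + 8638) = 1/(8600 - 125*I) = (8600 + 125*I)/73975625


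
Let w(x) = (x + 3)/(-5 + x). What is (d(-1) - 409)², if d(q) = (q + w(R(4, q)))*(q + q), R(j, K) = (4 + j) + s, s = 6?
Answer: 13667809/81 ≈ 1.6874e+5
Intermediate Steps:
R(j, K) = 10 + j (R(j, K) = (4 + j) + 6 = 10 + j)
w(x) = (3 + x)/(-5 + x)
d(q) = 2*q*(17/9 + q) (d(q) = (q + (3 + (10 + 4))/(-5 + (10 + 4)))*(q + q) = (q + (3 + 14)/(-5 + 14))*(2*q) = (q + 17/9)*(2*q) = (17/9 + q)*(2*q) = 2*q*(17/9 + q))
(d(-1) - 409)² = ((2/9)*(-1)*(17 + 9*(-1)) - 409)² = ((2/9)*(-1)*(17 - 9) - 409)² = ((2/9)*(-1)*8 - 409)² = (-16/9 - 409)² = (-3697/9)² = 13667809/81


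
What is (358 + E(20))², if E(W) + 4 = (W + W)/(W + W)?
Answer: 126025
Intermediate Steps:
E(W) = -3 (E(W) = -4 + (W + W)/(W + W) = -4 + (2*W)/((2*W)) = -4 + (2*W)*(1/(2*W)) = -4 + 1 = -3)
(358 + E(20))² = (358 - 3)² = 355² = 126025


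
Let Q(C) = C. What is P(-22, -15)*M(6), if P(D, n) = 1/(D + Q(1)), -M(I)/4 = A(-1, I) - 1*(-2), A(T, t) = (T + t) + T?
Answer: 8/7 ≈ 1.1429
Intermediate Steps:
A(T, t) = t + 2*T
M(I) = -4*I (M(I) = -4*((I + 2*(-1)) - 1*(-2)) = -4*((I - 2) + 2) = -4*((-2 + I) + 2) = -4*I)
P(D, n) = 1/(1 + D) (P(D, n) = 1/(D + 1) = 1/(1 + D))
P(-22, -15)*M(6) = (-4*6)/(1 - 22) = -24/(-21) = -1/21*(-24) = 8/7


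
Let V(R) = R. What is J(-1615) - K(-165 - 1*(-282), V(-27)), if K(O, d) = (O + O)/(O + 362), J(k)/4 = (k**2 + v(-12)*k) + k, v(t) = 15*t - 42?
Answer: 5681208006/479 ≈ 1.1861e+7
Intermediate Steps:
v(t) = -42 + 15*t
J(k) = -884*k + 4*k**2 (J(k) = 4*((k**2 + (-42 + 15*(-12))*k) + k) = 4*((k**2 + (-42 - 180)*k) + k) = 4*((k**2 - 222*k) + k) = 4*(k**2 - 221*k) = -884*k + 4*k**2)
K(O, d) = 2*O/(362 + O) (K(O, d) = (2*O)/(362 + O) = 2*O/(362 + O))
J(-1615) - K(-165 - 1*(-282), V(-27)) = 4*(-1615)*(-221 - 1615) - 2*(-165 - 1*(-282))/(362 + (-165 - 1*(-282))) = 4*(-1615)*(-1836) - 2*(-165 + 282)/(362 + (-165 + 282)) = 11860560 - 2*117/(362 + 117) = 11860560 - 2*117/479 = 11860560 - 1*234/479 = 11860560 - 234/479 = 5681208006/479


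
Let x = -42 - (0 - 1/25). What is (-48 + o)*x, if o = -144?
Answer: 201408/25 ≈ 8056.3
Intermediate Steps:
x = -1049/25 (x = -42 - (0 - 1*1/25) = -42 - (0 - 1/25) = -42 - 1*(-1/25) = -42 + 1/25 = -1049/25 ≈ -41.960)
(-48 + o)*x = (-48 - 144)*(-1049/25) = -192*(-1049/25) = 201408/25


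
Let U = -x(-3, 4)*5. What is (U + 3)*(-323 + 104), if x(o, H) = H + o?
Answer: 438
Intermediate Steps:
U = -5 (U = -(4 - 3)*5 = -1*1*5 = -1*5 = -5)
(U + 3)*(-323 + 104) = (-5 + 3)*(-323 + 104) = -2*(-219) = 438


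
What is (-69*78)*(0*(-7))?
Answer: 0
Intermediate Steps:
(-69*78)*(0*(-7)) = -5382*0 = 0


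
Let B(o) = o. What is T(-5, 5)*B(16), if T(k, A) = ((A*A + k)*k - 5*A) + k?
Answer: -2080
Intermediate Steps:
T(k, A) = k - 5*A + k*(k + A²) (T(k, A) = ((A² + k)*k - 5*A) + k = ((k + A²)*k - 5*A) + k = (k*(k + A²) - 5*A) + k = (-5*A + k*(k + A²)) + k = k - 5*A + k*(k + A²))
T(-5, 5)*B(16) = (-5 + (-5)² - 5*5 - 5*5²)*16 = (-5 + 25 - 25 - 5*25)*16 = (-5 + 25 - 25 - 125)*16 = -130*16 = -2080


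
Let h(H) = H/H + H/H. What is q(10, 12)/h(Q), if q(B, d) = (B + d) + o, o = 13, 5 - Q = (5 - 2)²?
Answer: 35/2 ≈ 17.500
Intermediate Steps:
Q = -4 (Q = 5 - (5 - 2)² = 5 - 1*3² = 5 - 1*9 = 5 - 9 = -4)
h(H) = 2 (h(H) = 1 + 1 = 2)
q(B, d) = 13 + B + d (q(B, d) = (B + d) + 13 = 13 + B + d)
q(10, 12)/h(Q) = (13 + 10 + 12)/2 = 35*(½) = 35/2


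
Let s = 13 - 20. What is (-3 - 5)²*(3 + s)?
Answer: -256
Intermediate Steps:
s = -7
(-3 - 5)²*(3 + s) = (-3 - 5)²*(3 - 7) = (-8)²*(-4) = 64*(-4) = -256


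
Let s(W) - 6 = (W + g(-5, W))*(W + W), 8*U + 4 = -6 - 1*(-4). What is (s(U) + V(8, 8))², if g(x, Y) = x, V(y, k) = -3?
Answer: 8649/64 ≈ 135.14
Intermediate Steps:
U = -¾ (U = -½ + (-6 - 1*(-4))/8 = -½ + (-6 + 4)/8 = -½ + (⅛)*(-2) = -½ - ¼ = -¾ ≈ -0.75000)
s(W) = 6 + 2*W*(-5 + W) (s(W) = 6 + (W - 5)*(W + W) = 6 + (-5 + W)*(2*W) = 6 + 2*W*(-5 + W))
(s(U) + V(8, 8))² = ((6 - 10*(-¾) + 2*(-¾)²) - 3)² = ((6 + 15/2 + 2*(9/16)) - 3)² = ((6 + 15/2 + 9/8) - 3)² = (117/8 - 3)² = (93/8)² = 8649/64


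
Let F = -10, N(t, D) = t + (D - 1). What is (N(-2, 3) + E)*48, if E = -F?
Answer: 480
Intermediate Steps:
N(t, D) = -1 + D + t (N(t, D) = t + (-1 + D) = -1 + D + t)
E = 10 (E = -1*(-10) = 10)
(N(-2, 3) + E)*48 = ((-1 + 3 - 2) + 10)*48 = (0 + 10)*48 = 10*48 = 480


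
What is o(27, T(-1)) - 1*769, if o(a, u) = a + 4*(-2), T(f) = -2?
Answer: -750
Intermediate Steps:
o(a, u) = -8 + a (o(a, u) = a - 8 = -8 + a)
o(27, T(-1)) - 1*769 = (-8 + 27) - 1*769 = 19 - 769 = -750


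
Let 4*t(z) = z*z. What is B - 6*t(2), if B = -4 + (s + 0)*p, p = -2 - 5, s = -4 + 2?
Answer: 4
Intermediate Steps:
s = -2
p = -7
B = 10 (B = -4 + (-2 + 0)*(-7) = -4 - 2*(-7) = -4 + 14 = 10)
t(z) = z²/4 (t(z) = (z*z)/4 = z²/4)
B - 6*t(2) = 10 - 3*2²/2 = 10 - 3*4/2 = 10 - 6*1 = 10 - 6 = 4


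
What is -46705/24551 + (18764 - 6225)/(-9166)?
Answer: -735943019/225034466 ≈ -3.2704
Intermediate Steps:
-46705/24551 + (18764 - 6225)/(-9166) = -46705*1/24551 + 12539*(-1/9166) = -46705/24551 - 12539/9166 = -735943019/225034466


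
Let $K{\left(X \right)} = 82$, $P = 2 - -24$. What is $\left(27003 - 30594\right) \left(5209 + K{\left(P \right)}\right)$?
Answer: $-18999981$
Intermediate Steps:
$P = 26$ ($P = 2 + 24 = 26$)
$\left(27003 - 30594\right) \left(5209 + K{\left(P \right)}\right) = \left(27003 - 30594\right) \left(5209 + 82\right) = \left(-3591\right) 5291 = -18999981$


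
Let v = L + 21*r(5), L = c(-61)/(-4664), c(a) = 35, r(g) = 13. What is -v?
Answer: -1273237/4664 ≈ -272.99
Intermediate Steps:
L = -35/4664 (L = 35/(-4664) = 35*(-1/4664) = -35/4664 ≈ -0.0075043)
v = 1273237/4664 (v = -35/4664 + 21*13 = -35/4664 + 273 = 1273237/4664 ≈ 272.99)
-v = -1*1273237/4664 = -1273237/4664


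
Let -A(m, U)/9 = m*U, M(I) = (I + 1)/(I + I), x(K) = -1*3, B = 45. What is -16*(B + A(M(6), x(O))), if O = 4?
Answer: -972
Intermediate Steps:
x(K) = -3
M(I) = (1 + I)/(2*I) (M(I) = (1 + I)/((2*I)) = (1 + I)*(1/(2*I)) = (1 + I)/(2*I))
A(m, U) = -9*U*m (A(m, U) = -9*m*U = -9*U*m)
-16*(B + A(M(6), x(O))) = -16*(45 - 9*(-3)*(½)*(1 + 6)/6) = -16*(45 - 9*(-3)*(½)*(⅙)*7) = -16*(45 - 9*(-3)*7/12) = -16*(45 + 63/4) = -16*243/4 = -972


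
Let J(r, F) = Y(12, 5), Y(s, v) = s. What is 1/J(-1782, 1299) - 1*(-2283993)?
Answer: 27407917/12 ≈ 2.2840e+6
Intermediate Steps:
J(r, F) = 12
1/J(-1782, 1299) - 1*(-2283993) = 1/12 - 1*(-2283993) = 1/12 + 2283993 = 27407917/12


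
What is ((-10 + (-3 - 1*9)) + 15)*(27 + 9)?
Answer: -252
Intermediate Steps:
((-10 + (-3 - 1*9)) + 15)*(27 + 9) = ((-10 + (-3 - 9)) + 15)*36 = ((-10 - 12) + 15)*36 = (-22 + 15)*36 = -7*36 = -252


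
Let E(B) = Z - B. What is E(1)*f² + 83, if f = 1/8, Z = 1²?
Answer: 83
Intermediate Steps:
Z = 1
f = ⅛ (f = 1*(⅛) = ⅛ ≈ 0.12500)
E(B) = 1 - B
E(1)*f² + 83 = (1 - 1*1)*(⅛)² + 83 = (1 - 1)*(1/64) + 83 = 0*(1/64) + 83 = 0 + 83 = 83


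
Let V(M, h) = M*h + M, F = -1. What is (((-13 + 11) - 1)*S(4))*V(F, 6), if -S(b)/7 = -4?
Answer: 588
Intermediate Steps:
S(b) = 28 (S(b) = -7*(-4) = 28)
V(M, h) = M + M*h
(((-13 + 11) - 1)*S(4))*V(F, 6) = (((-13 + 11) - 1)*28)*(-(1 + 6)) = ((-2 - 1)*28)*(-1*7) = -3*28*(-7) = -84*(-7) = 588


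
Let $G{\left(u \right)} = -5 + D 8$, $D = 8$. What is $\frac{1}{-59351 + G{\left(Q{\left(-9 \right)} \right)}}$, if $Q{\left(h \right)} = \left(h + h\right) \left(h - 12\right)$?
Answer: $- \frac{1}{59292} \approx -1.6866 \cdot 10^{-5}$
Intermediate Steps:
$Q{\left(h \right)} = 2 h \left(-12 + h\right)$
$G{\left(u \right)} = 59$ ($G{\left(u \right)} = -5 + 8 \cdot 8 = -5 + 64 = 59$)
$\frac{1}{-59351 + G{\left(Q{\left(-9 \right)} \right)}} = \frac{1}{-59351 + 59} = \frac{1}{-59292} = - \frac{1}{59292}$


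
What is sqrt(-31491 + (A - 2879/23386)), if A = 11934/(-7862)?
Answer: I*sqrt(266150362109538148022)/91930366 ≈ 177.46*I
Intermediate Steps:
A = -5967/3931 (A = 11934*(-1/7862) = -5967/3931 ≈ -1.5179)
sqrt(-31491 + (A - 2879/23386)) = sqrt(-31491 + (-5967/3931 - 2879/23386)) = sqrt(-31491 - 150861611/91930366) = sqrt(-2895130017317/91930366) = I*sqrt(266150362109538148022)/91930366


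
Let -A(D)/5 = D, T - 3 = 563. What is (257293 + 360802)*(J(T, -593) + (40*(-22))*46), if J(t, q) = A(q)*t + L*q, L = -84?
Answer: 1043048910590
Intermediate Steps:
T = 566 (T = 3 + 563 = 566)
A(D) = -5*D
J(t, q) = -84*q - 5*q*t (J(t, q) = (-5*q)*t - 84*q = -5*q*t - 84*q = -84*q - 5*q*t)
(257293 + 360802)*(J(T, -593) + (40*(-22))*46) = (257293 + 360802)*(-593*(-84 - 5*566) + (40*(-22))*46) = 618095*(-593*(-84 - 2830) - 880*46) = 618095*(-593*(-2914) - 40480) = 618095*(1728002 - 40480) = 618095*1687522 = 1043048910590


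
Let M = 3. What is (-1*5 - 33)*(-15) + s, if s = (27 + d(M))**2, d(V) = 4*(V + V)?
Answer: 3171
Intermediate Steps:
d(V) = 8*V (d(V) = 4*(2*V) = 8*V)
s = 2601 (s = (27 + 8*3)**2 = (27 + 24)**2 = 51**2 = 2601)
(-1*5 - 33)*(-15) + s = (-1*5 - 33)*(-15) + 2601 = (-5 - 33)*(-15) + 2601 = -38*(-15) + 2601 = 570 + 2601 = 3171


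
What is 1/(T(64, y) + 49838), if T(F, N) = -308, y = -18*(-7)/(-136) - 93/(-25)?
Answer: 1/49530 ≈ 2.0190e-5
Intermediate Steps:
y = 4749/1700 (y = 126*(-1/136) - 93*(-1/25) = -63/68 + 93/25 = 4749/1700 ≈ 2.7935)
1/(T(64, y) + 49838) = 1/(-308 + 49838) = 1/49530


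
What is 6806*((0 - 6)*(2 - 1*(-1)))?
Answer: -122508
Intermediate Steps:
6806*((0 - 6)*(2 - 1*(-1))) = 6806*(-6*(2 + 1)) = 6806*(-6*3) = 6806*(-18) = -122508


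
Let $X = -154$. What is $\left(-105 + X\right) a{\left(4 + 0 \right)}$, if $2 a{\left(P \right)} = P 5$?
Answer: $-2590$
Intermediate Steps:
$a{\left(P \right)} = \frac{5 P}{2}$ ($a{\left(P \right)} = \frac{P 5}{2} = \frac{5 P}{2}$)
$\left(-105 + X\right) a{\left(4 + 0 \right)} = \left(-105 - 154\right) \frac{5 \left(4 + 0\right)}{2} = - 259 \cdot \frac{5}{2} \cdot 4 = \left(-259\right) 10 = -2590$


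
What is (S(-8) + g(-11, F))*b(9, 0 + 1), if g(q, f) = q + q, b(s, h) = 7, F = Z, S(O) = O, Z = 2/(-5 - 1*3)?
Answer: -210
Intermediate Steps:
Z = -¼ (Z = 2/(-5 - 3) = 2/(-8) = 2*(-⅛) = -¼ ≈ -0.25000)
F = -¼ ≈ -0.25000
g(q, f) = 2*q
(S(-8) + g(-11, F))*b(9, 0 + 1) = (-8 + 2*(-11))*7 = (-8 - 22)*7 = -30*7 = -210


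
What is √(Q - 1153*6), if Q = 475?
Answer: I*√6443 ≈ 80.268*I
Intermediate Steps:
√(Q - 1153*6) = √(475 - 1153*6) = √(475 - 6918) = √(-6443) = I*√6443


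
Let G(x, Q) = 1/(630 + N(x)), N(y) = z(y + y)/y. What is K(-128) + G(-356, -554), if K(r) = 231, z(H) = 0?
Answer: 145531/630 ≈ 231.00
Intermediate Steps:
N(y) = 0 (N(y) = 0/y = 0)
G(x, Q) = 1/630 (G(x, Q) = 1/(630 + 0) = 1/630)
K(-128) + G(-356, -554) = 231 + 1/630 = 145531/630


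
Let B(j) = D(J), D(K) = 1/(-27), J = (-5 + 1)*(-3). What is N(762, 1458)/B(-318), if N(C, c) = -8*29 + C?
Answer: -14310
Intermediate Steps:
J = 12 (J = -4*(-3) = 12)
N(C, c) = -232 + C
D(K) = -1/27
B(j) = -1/27
N(762, 1458)/B(-318) = (-232 + 762)/(-1/27) = 530*(-27) = -14310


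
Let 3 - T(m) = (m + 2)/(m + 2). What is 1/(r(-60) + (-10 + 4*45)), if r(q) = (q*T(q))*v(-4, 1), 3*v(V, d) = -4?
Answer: 1/330 ≈ 0.0030303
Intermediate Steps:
v(V, d) = -4/3 (v(V, d) = (1/3)*(-4) = -4/3)
T(m) = 2 (T(m) = 3 - (m + 2)/(m + 2) = 3 - (2 + m)/(2 + m) = 3 - 1*1 = 3 - 1 = 2)
r(q) = -8*q/3 (r(q) = (q*2)*(-4/3) = (2*q)*(-4/3) = -8*q/3)
1/(r(-60) + (-10 + 4*45)) = 1/(-8/3*(-60) + (-10 + 4*45)) = 1/(160 + (-10 + 180)) = 1/(160 + 170) = 1/330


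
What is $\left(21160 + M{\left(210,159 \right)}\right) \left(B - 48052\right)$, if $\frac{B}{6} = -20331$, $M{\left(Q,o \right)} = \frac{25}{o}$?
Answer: $- \frac{572086899670}{159} \approx -3.598 \cdot 10^{9}$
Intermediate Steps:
$B = -121986$ ($B = 6 \left(-20331\right) = -121986$)
$\left(21160 + M{\left(210,159 \right)}\right) \left(B - 48052\right) = \left(21160 + \frac{25}{159}\right) \left(-121986 - 48052\right) = \left(21160 + 25 \cdot \frac{1}{159}\right) \left(-170038\right) = \left(21160 + \frac{25}{159}\right) \left(-170038\right) = \frac{3364465}{159} \left(-170038\right) = - \frac{572086899670}{159}$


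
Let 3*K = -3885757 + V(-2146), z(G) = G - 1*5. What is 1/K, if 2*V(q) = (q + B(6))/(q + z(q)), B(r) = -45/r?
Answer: -51564/66788387009 ≈ -7.7205e-7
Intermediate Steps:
z(G) = -5 + G (z(G) = G - 5 = -5 + G)
V(q) = (-15/2 + q)/(2*(-5 + 2*q)) (V(q) = ((q - 45/6)/(q + (-5 + q)))/2 = ((q - 45*⅙)/(-5 + 2*q))/2 = ((q - 15/2)/(-5 + 2*q))/2 = ((-15/2 + q)/(-5 + 2*q))/2 = (-15/2 + q)/(2*(-5 + 2*q)))
K = -66788387009/51564 (K = (-3885757 + (-15 + 2*(-2146))/(4*(-5 + 2*(-2146))))/3 = (-3885757 + (-15 - 4292)/(4*(-5 - 4292)))/3 = (-3885757 + (¼)*(-4307)/(-4297))/3 = (-3885757 + (¼)*(-1/4297)*(-4307))/3 = (-3885757 + 4307/17188)/3 = (⅓)*(-66788387009/17188) = -66788387009/51564 ≈ -1.2953e+6)
1/K = 1/(-66788387009/51564) = -51564/66788387009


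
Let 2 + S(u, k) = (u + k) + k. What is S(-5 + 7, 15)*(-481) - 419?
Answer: -14849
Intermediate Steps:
S(u, k) = -2 + u + 2*k (S(u, k) = -2 + ((u + k) + k) = -2 + ((k + u) + k) = -2 + (u + 2*k) = -2 + u + 2*k)
S(-5 + 7, 15)*(-481) - 419 = (-2 + (-5 + 7) + 2*15)*(-481) - 419 = (-2 + 2 + 30)*(-481) - 419 = 30*(-481) - 419 = -14430 - 419 = -14849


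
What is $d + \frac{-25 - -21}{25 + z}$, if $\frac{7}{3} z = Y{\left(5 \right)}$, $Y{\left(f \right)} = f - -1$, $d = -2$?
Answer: $- \frac{414}{193} \approx -2.1451$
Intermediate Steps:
$Y{\left(f \right)} = 1 + f$ ($Y{\left(f \right)} = f + 1 = 1 + f$)
$z = \frac{18}{7}$ ($z = \frac{3 \left(1 + 5\right)}{7} = \frac{3}{7} \cdot 6 = \frac{18}{7} \approx 2.5714$)
$d + \frac{-25 - -21}{25 + z} = -2 + \frac{-25 - -21}{25 + \frac{18}{7}} = -2 + \frac{-25 + 21}{\frac{193}{7}} = -2 + \frac{7}{193} \left(-4\right) = -2 - \frac{28}{193} = - \frac{414}{193}$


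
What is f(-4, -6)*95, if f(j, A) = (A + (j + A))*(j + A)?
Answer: 15200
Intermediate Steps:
f(j, A) = (A + j)*(j + 2*A) (f(j, A) = (A + (A + j))*(A + j) = (j + 2*A)*(A + j) = (A + j)*(j + 2*A))
f(-4, -6)*95 = ((-4)² + 2*(-6)² + 3*(-6)*(-4))*95 = (16 + 2*36 + 72)*95 = (16 + 72 + 72)*95 = 160*95 = 15200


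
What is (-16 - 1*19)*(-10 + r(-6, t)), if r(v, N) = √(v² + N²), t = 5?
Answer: 350 - 35*√61 ≈ 76.641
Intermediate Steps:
r(v, N) = √(N² + v²)
(-16 - 1*19)*(-10 + r(-6, t)) = (-16 - 1*19)*(-10 + √(5² + (-6)²)) = (-16 - 19)*(-10 + √(25 + 36)) = -35*(-10 + √61) = 350 - 35*√61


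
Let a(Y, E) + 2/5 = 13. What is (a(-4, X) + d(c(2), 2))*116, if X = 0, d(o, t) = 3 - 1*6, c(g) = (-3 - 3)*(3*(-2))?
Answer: 5568/5 ≈ 1113.6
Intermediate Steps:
c(g) = 36 (c(g) = -6*(-6) = 36)
d(o, t) = -3 (d(o, t) = 3 - 6 = -3)
a(Y, E) = 63/5 (a(Y, E) = -⅖ + 13 = 63/5)
(a(-4, X) + d(c(2), 2))*116 = (63/5 - 3)*116 = (48/5)*116 = 5568/5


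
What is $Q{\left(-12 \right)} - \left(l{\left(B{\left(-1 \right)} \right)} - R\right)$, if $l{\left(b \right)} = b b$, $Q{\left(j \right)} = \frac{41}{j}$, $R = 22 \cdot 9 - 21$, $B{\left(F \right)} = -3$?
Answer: $\frac{1975}{12} \approx 164.58$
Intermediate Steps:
$R = 177$ ($R = 198 - 21 = 177$)
$l{\left(b \right)} = b^{2}$
$Q{\left(-12 \right)} - \left(l{\left(B{\left(-1 \right)} \right)} - R\right) = \frac{41}{-12} - \left(\left(-3\right)^{2} - 177\right) = 41 \left(- \frac{1}{12}\right) - \left(9 - 177\right) = - \frac{41}{12} - -168 = - \frac{41}{12} + 168 = \frac{1975}{12}$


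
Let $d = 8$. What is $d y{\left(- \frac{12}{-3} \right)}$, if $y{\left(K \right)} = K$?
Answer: $32$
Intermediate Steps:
$d y{\left(- \frac{12}{-3} \right)} = 8 \left(- \frac{12}{-3}\right) = 8 \left(\left(-12\right) \left(- \frac{1}{3}\right)\right) = 8 \cdot 4 = 32$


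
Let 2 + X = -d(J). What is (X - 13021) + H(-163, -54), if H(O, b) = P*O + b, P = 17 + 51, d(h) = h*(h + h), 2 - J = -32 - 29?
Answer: -32099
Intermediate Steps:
J = 63 (J = 2 - (-32 - 29) = 2 - 1*(-61) = 2 + 61 = 63)
d(h) = 2*h² (d(h) = h*(2*h) = 2*h²)
P = 68
X = -7940 (X = -2 - 2*63² = -2 - 2*3969 = -2 - 1*7938 = -2 - 7938 = -7940)
H(O, b) = b + 68*O (H(O, b) = 68*O + b = b + 68*O)
(X - 13021) + H(-163, -54) = (-7940 - 13021) + (-54 + 68*(-163)) = -20961 + (-54 - 11084) = -20961 - 11138 = -32099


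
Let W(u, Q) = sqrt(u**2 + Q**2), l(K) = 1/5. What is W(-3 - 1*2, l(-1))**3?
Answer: 626*sqrt(626)/125 ≈ 125.30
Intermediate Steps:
l(K) = 1/5
W(u, Q) = sqrt(Q**2 + u**2)
W(-3 - 1*2, l(-1))**3 = (sqrt((1/5)**2 + (-3 - 1*2)**2))**3 = (sqrt(1/25 + (-3 - 2)**2))**3 = (sqrt(1/25 + (-5)**2))**3 = (sqrt(1/25 + 25))**3 = (sqrt(626/25))**3 = (sqrt(626)/5)**3 = 626*sqrt(626)/125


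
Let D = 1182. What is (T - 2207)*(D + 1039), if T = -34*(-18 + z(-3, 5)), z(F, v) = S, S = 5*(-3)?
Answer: -2409785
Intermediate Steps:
S = -15
z(F, v) = -15
T = 1122 (T = -34*(-18 - 15) = -34*(-33) = 1122)
(T - 2207)*(D + 1039) = (1122 - 2207)*(1182 + 1039) = -1085*2221 = -2409785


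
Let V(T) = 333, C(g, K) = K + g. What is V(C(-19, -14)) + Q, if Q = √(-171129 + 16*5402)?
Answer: 333 + I*√84697 ≈ 333.0 + 291.03*I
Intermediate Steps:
Q = I*√84697 (Q = √(-171129 + 86432) = √(-84697) = I*√84697 ≈ 291.03*I)
V(C(-19, -14)) + Q = 333 + I*√84697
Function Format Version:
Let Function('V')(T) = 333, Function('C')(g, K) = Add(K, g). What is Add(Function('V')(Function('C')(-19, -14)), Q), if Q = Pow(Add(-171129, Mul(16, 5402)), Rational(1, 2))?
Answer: Add(333, Mul(I, Pow(84697, Rational(1, 2)))) ≈ Add(333.00, Mul(291.03, I))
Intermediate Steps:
Q = Mul(I, Pow(84697, Rational(1, 2))) (Q = Pow(Add(-171129, 86432), Rational(1, 2)) = Pow(-84697, Rational(1, 2)) = Mul(I, Pow(84697, Rational(1, 2))) ≈ Mul(291.03, I))
Add(Function('V')(Function('C')(-19, -14)), Q) = Add(333, Mul(I, Pow(84697, Rational(1, 2))))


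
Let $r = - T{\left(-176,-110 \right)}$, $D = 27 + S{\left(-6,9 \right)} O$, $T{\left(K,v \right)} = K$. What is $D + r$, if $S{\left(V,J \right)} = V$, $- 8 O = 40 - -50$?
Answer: $\frac{541}{2} \approx 270.5$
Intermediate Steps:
$O = - \frac{45}{4}$ ($O = - \frac{40 - -50}{8} = - \frac{40 + 50}{8} = \left(- \frac{1}{8}\right) 90 = - \frac{45}{4} \approx -11.25$)
$D = \frac{189}{2}$ ($D = 27 - - \frac{135}{2} = 27 + \frac{135}{2} = \frac{189}{2} \approx 94.5$)
$r = 176$ ($r = \left(-1\right) \left(-176\right) = 176$)
$D + r = \frac{189}{2} + 176 = \frac{541}{2}$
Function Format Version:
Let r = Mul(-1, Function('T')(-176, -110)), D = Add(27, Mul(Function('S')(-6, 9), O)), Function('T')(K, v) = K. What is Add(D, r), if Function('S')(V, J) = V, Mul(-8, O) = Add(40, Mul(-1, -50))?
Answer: Rational(541, 2) ≈ 270.50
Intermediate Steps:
O = Rational(-45, 4) (O = Mul(Rational(-1, 8), Add(40, Mul(-1, -50))) = Mul(Rational(-1, 8), Add(40, 50)) = Mul(Rational(-1, 8), 90) = Rational(-45, 4) ≈ -11.250)
D = Rational(189, 2) (D = Add(27, Mul(-6, Rational(-45, 4))) = Add(27, Rational(135, 2)) = Rational(189, 2) ≈ 94.500)
r = 176 (r = Mul(-1, -176) = 176)
Add(D, r) = Add(Rational(189, 2), 176) = Rational(541, 2)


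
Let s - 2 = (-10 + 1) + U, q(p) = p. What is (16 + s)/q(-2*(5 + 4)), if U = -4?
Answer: -5/18 ≈ -0.27778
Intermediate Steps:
s = -11 (s = 2 + ((-10 + 1) - 4) = 2 + (-9 - 4) = 2 - 13 = -11)
(16 + s)/q(-2*(5 + 4)) = (16 - 11)/((-2*(5 + 4))) = 5/((-2*9)) = 5/(-18) = 5*(-1/18) = -5/18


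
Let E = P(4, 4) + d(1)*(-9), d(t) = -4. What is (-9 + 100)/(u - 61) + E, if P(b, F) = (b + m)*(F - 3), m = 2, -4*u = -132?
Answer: 155/4 ≈ 38.750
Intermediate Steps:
u = 33 (u = -1/4*(-132) = 33)
P(b, F) = (-3 + F)*(2 + b) (P(b, F) = (b + 2)*(F - 3) = (2 + b)*(-3 + F) = (-3 + F)*(2 + b))
E = 42 (E = (-6 - 3*4 + 2*4 + 4*4) - 4*(-9) = (-6 - 12 + 8 + 16) + 36 = 6 + 36 = 42)
(-9 + 100)/(u - 61) + E = (-9 + 100)/(33 - 61) + 42 = 91/(-28) + 42 = 91*(-1/28) + 42 = -13/4 + 42 = 155/4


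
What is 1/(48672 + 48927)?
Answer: 1/97599 ≈ 1.0246e-5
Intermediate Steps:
1/(48672 + 48927) = 1/97599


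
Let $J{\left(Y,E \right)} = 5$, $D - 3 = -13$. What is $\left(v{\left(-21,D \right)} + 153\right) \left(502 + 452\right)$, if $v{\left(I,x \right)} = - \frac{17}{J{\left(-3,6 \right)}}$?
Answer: $\frac{713592}{5} \approx 1.4272 \cdot 10^{5}$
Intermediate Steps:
$D = -10$ ($D = 3 - 13 = -10$)
$v{\left(I,x \right)} = - \frac{17}{5}$
$\left(v{\left(-21,D \right)} + 153\right) \left(502 + 452\right) = \left(- \frac{17}{5} + 153\right) \left(502 + 452\right) = \frac{748}{5} \cdot 954 = \frac{713592}{5}$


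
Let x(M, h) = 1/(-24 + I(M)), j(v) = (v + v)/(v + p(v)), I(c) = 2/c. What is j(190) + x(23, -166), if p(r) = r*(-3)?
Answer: -573/550 ≈ -1.0418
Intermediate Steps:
p(r) = -3*r
j(v) = -1 (j(v) = (v + v)/(v - 3*v) = (2*v)/((-2*v)) = (2*v)*(-1/(2*v)) = -1)
x(M, h) = 1/(-24 + 2/M)
j(190) + x(23, -166) = -1 - 1*23/(-2 + 24*23) = -1 - 1*23/(-2 + 552) = -1 - 1*23/550 = -1 - 1*23*1/550 = -1 - 23/550 = -573/550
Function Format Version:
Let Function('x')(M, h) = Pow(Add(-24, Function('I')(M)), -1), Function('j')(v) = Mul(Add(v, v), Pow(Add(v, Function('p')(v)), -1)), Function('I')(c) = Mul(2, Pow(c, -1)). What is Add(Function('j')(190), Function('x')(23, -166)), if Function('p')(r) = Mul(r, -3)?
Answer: Rational(-573, 550) ≈ -1.0418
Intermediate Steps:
Function('p')(r) = Mul(-3, r)
Function('j')(v) = -1 (Function('j')(v) = Mul(Add(v, v), Pow(Add(v, Mul(-3, v)), -1)) = Mul(Mul(2, v), Pow(Mul(-2, v), -1)) = Mul(Mul(2, v), Mul(Rational(-1, 2), Pow(v, -1))) = -1)
Function('x')(M, h) = Pow(Add(-24, Mul(2, Pow(M, -1))), -1)
Add(Function('j')(190), Function('x')(23, -166)) = Add(-1, Mul(-1, 23, Pow(Add(-2, Mul(24, 23)), -1))) = Add(-1, Mul(-1, 23, Pow(Add(-2, 552), -1))) = Add(-1, Mul(-1, 23, Pow(550, -1))) = Add(-1, Mul(-1, 23, Rational(1, 550))) = Add(-1, Rational(-23, 550)) = Rational(-573, 550)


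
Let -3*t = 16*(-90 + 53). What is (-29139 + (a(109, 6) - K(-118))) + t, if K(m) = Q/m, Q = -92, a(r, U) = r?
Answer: -5103520/177 ≈ -28833.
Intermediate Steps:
K(m) = -92/m
t = 592/3 (t = -16*(-90 + 53)/3 = -16*(-37)/3 = -1/3*(-592) = 592/3 ≈ 197.33)
(-29139 + (a(109, 6) - K(-118))) + t = (-29139 + (109 - (-92)/(-118))) + 592/3 = (-29139 + (109 - (-92)*(-1)/118)) + 592/3 = (-29139 + (109 - 1*46/59)) + 592/3 = (-29139 + (109 - 46/59)) + 592/3 = (-29139 + 6385/59) + 592/3 = -1712816/59 + 592/3 = -5103520/177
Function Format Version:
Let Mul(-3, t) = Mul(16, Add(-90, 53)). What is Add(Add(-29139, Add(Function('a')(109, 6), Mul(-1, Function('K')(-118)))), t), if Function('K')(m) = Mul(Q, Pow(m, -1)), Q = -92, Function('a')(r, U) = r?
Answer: Rational(-5103520, 177) ≈ -28833.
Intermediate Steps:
Function('K')(m) = Mul(-92, Pow(m, -1))
t = Rational(592, 3) (t = Mul(Rational(-1, 3), Mul(16, Add(-90, 53))) = Mul(Rational(-1, 3), Mul(16, -37)) = Mul(Rational(-1, 3), -592) = Rational(592, 3) ≈ 197.33)
Add(Add(-29139, Add(Function('a')(109, 6), Mul(-1, Function('K')(-118)))), t) = Add(Add(-29139, Add(109, Mul(-1, Mul(-92, Pow(-118, -1))))), Rational(592, 3)) = Add(Add(-29139, Add(109, Mul(-1, Mul(-92, Rational(-1, 118))))), Rational(592, 3)) = Add(Add(-29139, Add(109, Mul(-1, Rational(46, 59)))), Rational(592, 3)) = Add(Add(-29139, Add(109, Rational(-46, 59))), Rational(592, 3)) = Add(Add(-29139, Rational(6385, 59)), Rational(592, 3)) = Add(Rational(-1712816, 59), Rational(592, 3)) = Rational(-5103520, 177)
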